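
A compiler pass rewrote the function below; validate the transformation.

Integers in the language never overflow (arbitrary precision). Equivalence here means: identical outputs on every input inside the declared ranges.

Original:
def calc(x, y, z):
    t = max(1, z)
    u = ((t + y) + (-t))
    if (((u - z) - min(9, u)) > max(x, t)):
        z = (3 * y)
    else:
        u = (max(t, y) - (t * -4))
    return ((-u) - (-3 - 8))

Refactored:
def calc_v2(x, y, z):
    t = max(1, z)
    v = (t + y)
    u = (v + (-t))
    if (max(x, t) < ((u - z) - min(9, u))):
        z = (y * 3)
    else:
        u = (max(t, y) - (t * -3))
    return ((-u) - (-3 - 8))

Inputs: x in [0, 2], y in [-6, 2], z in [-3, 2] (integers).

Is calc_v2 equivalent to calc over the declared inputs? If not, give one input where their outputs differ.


Try x=0, y=-6, z=-1.
calc: t becomes 1; next u becomes -6; next (((u - z) - min(9, u)) > max(x, t)) evaluates to false; next u becomes 5; next final value 6
calc_v2: t becomes 1; next v becomes -5; next u becomes -6; next (max(x, t) < ((u - z) - min(9, u))) evaluates to false; next u becomes 4; next final value 7
6 != 7, so the rewrite changes behavior.
verdict: not equivalent; witness: x=0, y=-6, z=-1


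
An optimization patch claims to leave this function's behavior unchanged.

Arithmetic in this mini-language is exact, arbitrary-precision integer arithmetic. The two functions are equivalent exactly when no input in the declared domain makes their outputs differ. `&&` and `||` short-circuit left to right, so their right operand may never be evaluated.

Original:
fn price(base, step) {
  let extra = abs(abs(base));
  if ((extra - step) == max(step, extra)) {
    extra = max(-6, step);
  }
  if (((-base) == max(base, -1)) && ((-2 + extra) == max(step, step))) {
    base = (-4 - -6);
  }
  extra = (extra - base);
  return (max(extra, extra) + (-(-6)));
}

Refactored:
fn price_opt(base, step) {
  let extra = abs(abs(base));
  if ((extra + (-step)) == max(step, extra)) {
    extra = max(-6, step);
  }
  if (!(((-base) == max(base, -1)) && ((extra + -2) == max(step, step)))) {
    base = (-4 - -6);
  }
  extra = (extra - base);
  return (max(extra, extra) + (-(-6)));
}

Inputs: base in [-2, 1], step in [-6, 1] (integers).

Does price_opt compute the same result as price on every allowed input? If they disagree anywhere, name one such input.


Not equivalent: base=-2, step=-6 separates them (10 vs 6).
price: extra becomes 2; next ((extra - step) == max(step, extra)) evaluates to false; next (((-base) == max(base, -1)) && ((-2 + extra) == max(step, step))) evaluates to false; next extra becomes 4; next final value 10
price_opt: extra becomes 2; next ((extra + (-step)) == max(step, extra)) evaluates to false; next (!(((-base) == max(base, -1)) && ((extra + -2) == max(step, step)))) evaluates to true; next base becomes 2; next extra becomes 0; next final value 6
verdict: not equivalent; witness: base=-2, step=-6


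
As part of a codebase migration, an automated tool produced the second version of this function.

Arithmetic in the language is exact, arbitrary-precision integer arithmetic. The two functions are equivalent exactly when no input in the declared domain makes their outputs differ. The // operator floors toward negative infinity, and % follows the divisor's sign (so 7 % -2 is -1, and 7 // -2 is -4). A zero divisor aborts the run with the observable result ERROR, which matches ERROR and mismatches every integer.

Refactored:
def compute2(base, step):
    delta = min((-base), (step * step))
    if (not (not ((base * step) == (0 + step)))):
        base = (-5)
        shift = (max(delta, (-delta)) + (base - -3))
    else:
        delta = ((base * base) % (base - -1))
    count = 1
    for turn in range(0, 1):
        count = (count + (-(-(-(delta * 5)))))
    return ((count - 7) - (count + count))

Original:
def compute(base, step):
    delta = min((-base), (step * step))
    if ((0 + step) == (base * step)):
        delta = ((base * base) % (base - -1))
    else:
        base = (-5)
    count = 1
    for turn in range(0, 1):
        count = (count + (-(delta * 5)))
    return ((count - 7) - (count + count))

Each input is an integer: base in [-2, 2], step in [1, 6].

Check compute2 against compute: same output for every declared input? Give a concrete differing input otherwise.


Try base=-2, step=1.
compute: delta=1, then ((0 + step) == (base * step)) is false, then base=-5, then count=1, then (turn=0), then count=-4, then returns -3
compute2: delta=1, then (not (not ((base * step) == (0 + step)))) is false, then delta=0, then count=1, then (turn=0), then count=1, then returns -8
-3 and -8 differ, so these are not the same function on this domain.
verdict: not equivalent; witness: base=-2, step=1


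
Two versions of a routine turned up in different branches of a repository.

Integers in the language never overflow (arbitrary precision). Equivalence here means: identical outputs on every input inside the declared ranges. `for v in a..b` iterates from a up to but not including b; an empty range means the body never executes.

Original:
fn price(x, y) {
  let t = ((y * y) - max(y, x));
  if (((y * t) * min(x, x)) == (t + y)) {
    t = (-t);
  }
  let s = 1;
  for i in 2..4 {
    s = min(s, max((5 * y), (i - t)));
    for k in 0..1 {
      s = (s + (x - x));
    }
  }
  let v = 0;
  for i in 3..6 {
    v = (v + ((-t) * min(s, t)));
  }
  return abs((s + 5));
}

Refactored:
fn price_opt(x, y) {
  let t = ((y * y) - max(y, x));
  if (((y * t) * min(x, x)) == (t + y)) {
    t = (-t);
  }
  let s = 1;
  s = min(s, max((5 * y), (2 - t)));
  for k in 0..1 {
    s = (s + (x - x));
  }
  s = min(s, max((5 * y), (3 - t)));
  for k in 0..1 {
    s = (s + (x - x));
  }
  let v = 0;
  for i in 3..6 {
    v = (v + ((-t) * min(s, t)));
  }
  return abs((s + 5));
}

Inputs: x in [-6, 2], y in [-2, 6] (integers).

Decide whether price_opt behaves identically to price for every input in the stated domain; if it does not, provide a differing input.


Side by side, the visible changes include: min/max/abs usage differs; constant usage differs; loop structure differs; arithmetic usage differs; statement counts differ.
Tracing x=0, y=4: price: t=12, then (((y * t) * min(x, x)) == (t + y)) is false, then s=1, then (i=2), then s=1, then (k=0), then s=1, then (i=3), then s=1, then (k=0), then s=1, then v=0, then (i=3), then v=-12, then (i=4), then v=-24, then (i=5), then v=-36, then returns 6 | price_opt: t=12, then (((y * t) * min(x, x)) == (t + y)) is false, then s=1, then s=1, then (k=0), then s=1, then s=1, then (k=0), then s=1, then v=0, then (i=3), then v=-12, then (i=4), then v=-24, then (i=5), then v=-36, then returns 6 — matching result 6.
Across all 81 domain points the two functions coincide.
verdict: equivalent


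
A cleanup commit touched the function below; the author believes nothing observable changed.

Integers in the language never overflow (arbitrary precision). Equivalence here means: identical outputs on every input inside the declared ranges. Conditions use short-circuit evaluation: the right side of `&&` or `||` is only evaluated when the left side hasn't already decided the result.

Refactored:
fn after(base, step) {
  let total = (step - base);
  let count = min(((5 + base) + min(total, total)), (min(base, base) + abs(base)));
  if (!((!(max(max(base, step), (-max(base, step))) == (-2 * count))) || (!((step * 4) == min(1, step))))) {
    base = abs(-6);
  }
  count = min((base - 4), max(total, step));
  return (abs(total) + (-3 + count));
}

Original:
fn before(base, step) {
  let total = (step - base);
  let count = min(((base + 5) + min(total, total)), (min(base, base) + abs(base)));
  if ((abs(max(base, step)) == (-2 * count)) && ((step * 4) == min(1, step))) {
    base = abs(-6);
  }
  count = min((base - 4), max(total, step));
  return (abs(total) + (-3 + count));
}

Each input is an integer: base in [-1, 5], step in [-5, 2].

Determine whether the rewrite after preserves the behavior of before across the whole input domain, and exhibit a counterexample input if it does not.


Differences: boolean connective usage differs, and min/max/abs usage differs — yet all 56 inputs agree.
verdict: equivalent


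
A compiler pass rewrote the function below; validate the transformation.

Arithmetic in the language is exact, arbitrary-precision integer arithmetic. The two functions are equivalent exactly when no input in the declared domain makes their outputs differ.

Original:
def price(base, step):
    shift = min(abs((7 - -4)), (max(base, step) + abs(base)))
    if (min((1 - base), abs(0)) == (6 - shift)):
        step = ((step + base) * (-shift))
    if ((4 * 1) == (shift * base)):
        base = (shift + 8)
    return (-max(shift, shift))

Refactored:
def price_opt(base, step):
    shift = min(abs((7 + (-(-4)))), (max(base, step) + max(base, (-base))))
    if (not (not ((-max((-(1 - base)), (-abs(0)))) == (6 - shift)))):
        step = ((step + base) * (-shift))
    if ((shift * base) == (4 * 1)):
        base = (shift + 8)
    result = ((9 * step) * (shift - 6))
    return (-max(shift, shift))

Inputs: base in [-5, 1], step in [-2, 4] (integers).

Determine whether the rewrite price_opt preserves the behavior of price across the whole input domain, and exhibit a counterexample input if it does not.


The two versions differ — the changes include statement counts differ, constant usage differs, local variable names differ, arithmetic usage differs, boolean connective usage differs, min/max/abs usage differs.
One worked example (base=0, step=0) — price: shift becomes 0; next (min((1 - base), abs(0)) == (6 - shift)) evaluates to false; next ((4 * 1) == (shift * base)) evaluates to false; next final value 0; price_opt: shift becomes 0; next (not (not ((-max((-(1 - base)), (-abs(0)))) == (6 - shift)))) evaluates to false; next ((shift * base) == (4 * 1)) evaluates to false; next result becomes 0; next final value 0; agreement on 0.
An exhaustive pass over the 49 declared inputs shows identical outputs.
verdict: equivalent


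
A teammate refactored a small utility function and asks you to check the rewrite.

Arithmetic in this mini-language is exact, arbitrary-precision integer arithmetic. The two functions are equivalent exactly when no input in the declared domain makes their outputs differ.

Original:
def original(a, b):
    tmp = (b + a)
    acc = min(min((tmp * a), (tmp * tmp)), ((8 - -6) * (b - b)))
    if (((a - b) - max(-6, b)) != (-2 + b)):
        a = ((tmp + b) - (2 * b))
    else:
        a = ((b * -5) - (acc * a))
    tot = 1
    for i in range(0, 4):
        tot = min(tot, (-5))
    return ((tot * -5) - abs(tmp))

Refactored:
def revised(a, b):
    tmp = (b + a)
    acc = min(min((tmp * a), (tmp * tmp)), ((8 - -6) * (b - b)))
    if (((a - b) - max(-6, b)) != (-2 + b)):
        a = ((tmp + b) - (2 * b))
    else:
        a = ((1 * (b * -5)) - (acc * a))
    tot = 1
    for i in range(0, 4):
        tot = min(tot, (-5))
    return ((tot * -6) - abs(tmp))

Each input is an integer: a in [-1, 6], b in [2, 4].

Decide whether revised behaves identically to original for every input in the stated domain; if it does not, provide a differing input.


There is a counterexample at a=-1, b=2: 24 on one side, 29 on the other.
original: tmp becomes 1; next acc becomes -1; next (((a - b) - max(-6, b)) != (-2 + b)) evaluates to true; next a becomes -1; next tot becomes 1; next at i=0:; next tot becomes -5; next at i=1:; next tot becomes -5; next at i=2:; next tot becomes -5; next at i=3:; next tot becomes -5; next final value 24
revised: tmp becomes 1; next acc becomes -1; next (((a - b) - max(-6, b)) != (-2 + b)) evaluates to true; next a becomes -1; next tot becomes 1; next at i=0:; next tot becomes -5; next at i=1:; next tot becomes -5; next at i=2:; next tot becomes -5; next at i=3:; next tot becomes -5; next final value 29
verdict: not equivalent; witness: a=-1, b=2


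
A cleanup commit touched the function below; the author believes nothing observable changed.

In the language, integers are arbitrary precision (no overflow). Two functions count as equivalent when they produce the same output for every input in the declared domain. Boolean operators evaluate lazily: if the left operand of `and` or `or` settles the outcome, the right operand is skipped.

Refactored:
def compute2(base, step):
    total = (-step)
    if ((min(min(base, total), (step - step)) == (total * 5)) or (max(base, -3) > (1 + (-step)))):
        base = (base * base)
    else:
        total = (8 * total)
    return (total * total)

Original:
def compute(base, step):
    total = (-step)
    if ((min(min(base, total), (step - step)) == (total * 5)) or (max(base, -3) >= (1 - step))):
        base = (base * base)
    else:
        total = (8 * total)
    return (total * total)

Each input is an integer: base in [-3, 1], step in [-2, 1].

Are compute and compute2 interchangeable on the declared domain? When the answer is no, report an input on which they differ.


Not equivalent: base=0, step=1 separates them (1 vs 64).
compute: total becomes -1; next ((min(min(base, total), (step - step)) == (total * 5)) or (max(base, -3) >= (1 - step))) evaluates to true; next base becomes 0; next final value 1
compute2: total becomes -1; next ((min(min(base, total), (step - step)) == (total * 5)) or (max(base, -3) > (1 + (-step)))) evaluates to false; next total becomes -8; next final value 64
verdict: not equivalent; witness: base=0, step=1


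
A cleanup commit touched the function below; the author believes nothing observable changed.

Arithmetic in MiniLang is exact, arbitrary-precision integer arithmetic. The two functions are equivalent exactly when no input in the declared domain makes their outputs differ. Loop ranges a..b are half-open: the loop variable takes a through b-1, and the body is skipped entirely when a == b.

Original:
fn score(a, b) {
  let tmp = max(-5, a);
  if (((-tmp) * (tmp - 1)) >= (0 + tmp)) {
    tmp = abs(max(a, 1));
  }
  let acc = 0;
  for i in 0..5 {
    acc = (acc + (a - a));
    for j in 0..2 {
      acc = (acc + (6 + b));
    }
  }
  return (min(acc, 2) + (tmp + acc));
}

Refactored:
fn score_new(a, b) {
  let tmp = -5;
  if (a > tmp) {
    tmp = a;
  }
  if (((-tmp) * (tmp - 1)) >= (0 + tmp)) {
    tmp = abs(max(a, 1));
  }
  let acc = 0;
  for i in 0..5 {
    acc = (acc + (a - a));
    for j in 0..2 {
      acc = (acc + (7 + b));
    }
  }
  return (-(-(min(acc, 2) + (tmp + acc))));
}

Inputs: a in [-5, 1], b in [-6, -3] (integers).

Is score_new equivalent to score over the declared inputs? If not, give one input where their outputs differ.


Run the pair on a=-5, b=-6.
score: tmp=-5, then (((-tmp) * (tmp - 1)) >= (0 + tmp)) is false, then acc=0, then (i=0), then acc=0, then (j=0), then acc=0, then (j=1), then acc=0, then (i=1), then acc=0, then (j=0), then acc=0, then (j=1), then acc=0, then (i=2), then acc=0, then (j=0), then acc=0, then (j=1), then acc=0, then (i=3), then acc=0, then (j=0), then acc=0, then (j=1), then acc=0, then (i=4), then acc=0, then (j=0), then acc=0, then (j=1), then acc=0, then returns -5
score_new: tmp=-5, then (a > tmp) is false, then (((-tmp) * (tmp - 1)) >= (0 + tmp)) is false, then acc=0, then (i=0), then acc=0, then (j=0), then acc=1, then (j=1), then acc=2, then (i=1), then acc=2, then (j=0), then acc=3, then (j=1), then acc=4, then (i=2), then acc=4, then (j=0), then acc=5, then (j=1), then acc=6, then (i=3), then acc=6, then (j=0), then acc=7, then (j=1), then acc=8, then (i=4), then acc=8, then (j=0), then acc=9, then (j=1), then acc=10, then returns 7
-5 vs 7 — the two versions disagree here.
verdict: not equivalent; witness: a=-5, b=-6


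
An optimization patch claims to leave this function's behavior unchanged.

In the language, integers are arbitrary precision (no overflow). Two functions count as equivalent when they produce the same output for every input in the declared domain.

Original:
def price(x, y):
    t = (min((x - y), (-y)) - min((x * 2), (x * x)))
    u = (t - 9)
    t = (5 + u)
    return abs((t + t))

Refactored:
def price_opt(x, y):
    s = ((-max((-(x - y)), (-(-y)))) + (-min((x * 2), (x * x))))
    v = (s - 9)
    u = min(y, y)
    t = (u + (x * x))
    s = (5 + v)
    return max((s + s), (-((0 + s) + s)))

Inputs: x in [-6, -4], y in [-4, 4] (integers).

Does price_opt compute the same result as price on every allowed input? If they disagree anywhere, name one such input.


The two are interchangeable: statement counts differ; also local variable names differ; also min/max/abs usage differs; also arithmetic usage differs; also constant usage differs, and every declared input agrees.
Spot check at x=-6, y=1 — price: t=5, then u=-4, then t=1, then returns 2. price_opt: s=5, then v=-4, then u=1, then t=37, then s=1, then returns 2. Both give 2.
Checked all 27 inputs in the declared domain: the outputs agree on every one.
verdict: equivalent


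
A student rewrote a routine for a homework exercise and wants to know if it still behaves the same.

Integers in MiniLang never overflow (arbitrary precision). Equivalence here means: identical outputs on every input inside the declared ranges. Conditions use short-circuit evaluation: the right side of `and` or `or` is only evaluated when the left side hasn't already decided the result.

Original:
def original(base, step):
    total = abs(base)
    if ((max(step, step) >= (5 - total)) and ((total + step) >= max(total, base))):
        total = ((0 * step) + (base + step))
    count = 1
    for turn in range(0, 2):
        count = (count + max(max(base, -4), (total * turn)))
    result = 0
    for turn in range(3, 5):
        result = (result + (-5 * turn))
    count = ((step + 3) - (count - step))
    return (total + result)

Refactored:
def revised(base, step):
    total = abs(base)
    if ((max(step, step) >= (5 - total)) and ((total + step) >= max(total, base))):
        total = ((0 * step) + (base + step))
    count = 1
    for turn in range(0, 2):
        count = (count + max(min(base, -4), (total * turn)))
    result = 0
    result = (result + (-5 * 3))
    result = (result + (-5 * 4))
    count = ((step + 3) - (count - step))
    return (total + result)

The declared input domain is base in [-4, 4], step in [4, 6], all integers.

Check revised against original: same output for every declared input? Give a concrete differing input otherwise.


The one real change (`max(base, -4)` became `min(base, -4)`) has no effect anywhere in the declared ranges.
As a probe, take base=2, step=4: original runs total := 2 | ((max(step, step) >= (5 - total)) and ((total + step) >= max(total, base))): true | total := 6 | count := 1 | iter turn=0: | count := 3 | iter turn=1: | count := 9 | result := 0 | iter turn=3: | result := -15 | iter turn=4: | result := -35 | count := 2 | result -29; revised runs total := 2 | ((max(step, step) >= (5 - total)) and ((total + step) >= max(total, base))): true | total := 6 | count := 1 | iter turn=0: | count := 1 | iter turn=1: | count := 7 | result := 0 | result := -15 | result := -35 | count := 4 | result -29; both end at -29.
Checked all 27 inputs in the declared domain: the outputs agree on every one.
verdict: equivalent


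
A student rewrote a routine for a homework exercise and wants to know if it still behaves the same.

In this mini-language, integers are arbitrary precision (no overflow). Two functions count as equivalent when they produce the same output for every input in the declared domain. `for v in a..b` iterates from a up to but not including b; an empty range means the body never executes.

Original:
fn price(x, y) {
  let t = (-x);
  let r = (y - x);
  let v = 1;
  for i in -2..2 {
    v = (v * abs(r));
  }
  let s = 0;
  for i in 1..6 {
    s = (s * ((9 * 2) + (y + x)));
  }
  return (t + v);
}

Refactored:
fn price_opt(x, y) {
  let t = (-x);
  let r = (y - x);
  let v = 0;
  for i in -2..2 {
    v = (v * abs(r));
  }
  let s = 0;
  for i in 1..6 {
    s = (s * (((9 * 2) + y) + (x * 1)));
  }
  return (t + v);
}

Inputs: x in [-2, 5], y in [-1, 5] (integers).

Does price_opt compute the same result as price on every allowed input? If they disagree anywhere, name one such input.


There is a counterexample at x=-2, y=-1: 3 on one side, 2 on the other.
price: t=2, then r=1, then v=1, then (i=-2), then v=1, then (i=-1), then v=1, then (i=0), then v=1, then (i=1), then v=1, then s=0, then (i=1), then s=0, then (i=2), then s=0, then (i=3), then s=0, then (i=4), then s=0, then (i=5), then s=0, then returns 3
price_opt: t=2, then r=1, then v=0, then (i=-2), then v=0, then (i=-1), then v=0, then (i=0), then v=0, then (i=1), then v=0, then s=0, then (i=1), then s=0, then (i=2), then s=0, then (i=3), then s=0, then (i=4), then s=0, then (i=5), then s=0, then returns 2
verdict: not equivalent; witness: x=-2, y=-1


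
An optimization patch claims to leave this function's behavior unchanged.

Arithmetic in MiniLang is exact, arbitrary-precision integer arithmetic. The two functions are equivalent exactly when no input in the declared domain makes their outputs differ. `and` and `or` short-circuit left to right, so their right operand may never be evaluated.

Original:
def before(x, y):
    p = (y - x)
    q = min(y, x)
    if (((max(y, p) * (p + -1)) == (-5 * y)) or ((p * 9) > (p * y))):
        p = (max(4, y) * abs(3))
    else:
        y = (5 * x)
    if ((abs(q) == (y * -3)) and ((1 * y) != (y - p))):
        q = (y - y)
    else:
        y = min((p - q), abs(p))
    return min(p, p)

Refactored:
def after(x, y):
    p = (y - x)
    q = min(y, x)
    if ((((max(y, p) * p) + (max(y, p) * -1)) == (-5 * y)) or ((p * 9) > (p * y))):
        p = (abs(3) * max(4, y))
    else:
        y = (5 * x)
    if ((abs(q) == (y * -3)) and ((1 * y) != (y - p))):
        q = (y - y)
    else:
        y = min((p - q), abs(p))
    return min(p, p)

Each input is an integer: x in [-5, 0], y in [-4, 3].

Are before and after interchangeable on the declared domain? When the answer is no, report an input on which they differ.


Comparing the listings, the differences include: arithmetic usage differs; also min/max/abs usage differs.
Spot check at x=-5, y=-3 — before: p = 2; q = -5; (((max(y, p) * (p + -1)) == (-5 * y)) or ((p * 9) > (p * y))) -> true; p = 12; ((abs(q) == (y * -3)) and ((1 * y) != (y - p))) -> false; y = 12; return 12. after: p = 2; q = -5; ((((max(y, p) * p) + (max(y, p) * -1)) == (-5 * y)) or ((p * 9) > (p * y))) -> true; p = 12; ((abs(q) == (y * -3)) and ((1 * y) != (y - p))) -> false; y = 12; return 12. Both give 12.
Sweeping the whole domain (48 inputs) finds no disagreement.
verdict: equivalent


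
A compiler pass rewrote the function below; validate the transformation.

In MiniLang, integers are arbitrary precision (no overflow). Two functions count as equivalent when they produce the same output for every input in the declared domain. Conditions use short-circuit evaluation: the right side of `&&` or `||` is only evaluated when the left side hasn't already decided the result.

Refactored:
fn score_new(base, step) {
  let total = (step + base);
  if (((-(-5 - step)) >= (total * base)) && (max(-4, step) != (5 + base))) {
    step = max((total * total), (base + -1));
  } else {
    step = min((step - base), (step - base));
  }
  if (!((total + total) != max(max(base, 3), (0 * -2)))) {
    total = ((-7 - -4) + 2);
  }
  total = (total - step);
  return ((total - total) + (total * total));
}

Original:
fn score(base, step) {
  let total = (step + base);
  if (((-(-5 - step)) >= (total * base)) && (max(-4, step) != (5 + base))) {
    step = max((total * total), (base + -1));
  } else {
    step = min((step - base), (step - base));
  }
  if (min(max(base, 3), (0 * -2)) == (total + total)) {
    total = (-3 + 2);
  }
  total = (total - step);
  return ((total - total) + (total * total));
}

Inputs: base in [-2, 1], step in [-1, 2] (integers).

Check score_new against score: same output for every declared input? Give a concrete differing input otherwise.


Run the pair on base=-2, step=2.
score: total=0, then (((-(-5 - step)) >= (total * base)) && (max(-4, step) != (5 + base))) is true, then step=0, then (min(max(base, 3), (0 * -2)) == (total + total)) is true, then total=-1, then total=-1, then returns 1
score_new: total=0, then (((-(-5 - step)) >= (total * base)) && (max(-4, step) != (5 + base))) is true, then step=0, then (!((total + total) != max(max(base, 3), (0 * -2)))) is false, then total=0, then returns 0
1 against 0: the behavior changed.
verdict: not equivalent; witness: base=-2, step=2


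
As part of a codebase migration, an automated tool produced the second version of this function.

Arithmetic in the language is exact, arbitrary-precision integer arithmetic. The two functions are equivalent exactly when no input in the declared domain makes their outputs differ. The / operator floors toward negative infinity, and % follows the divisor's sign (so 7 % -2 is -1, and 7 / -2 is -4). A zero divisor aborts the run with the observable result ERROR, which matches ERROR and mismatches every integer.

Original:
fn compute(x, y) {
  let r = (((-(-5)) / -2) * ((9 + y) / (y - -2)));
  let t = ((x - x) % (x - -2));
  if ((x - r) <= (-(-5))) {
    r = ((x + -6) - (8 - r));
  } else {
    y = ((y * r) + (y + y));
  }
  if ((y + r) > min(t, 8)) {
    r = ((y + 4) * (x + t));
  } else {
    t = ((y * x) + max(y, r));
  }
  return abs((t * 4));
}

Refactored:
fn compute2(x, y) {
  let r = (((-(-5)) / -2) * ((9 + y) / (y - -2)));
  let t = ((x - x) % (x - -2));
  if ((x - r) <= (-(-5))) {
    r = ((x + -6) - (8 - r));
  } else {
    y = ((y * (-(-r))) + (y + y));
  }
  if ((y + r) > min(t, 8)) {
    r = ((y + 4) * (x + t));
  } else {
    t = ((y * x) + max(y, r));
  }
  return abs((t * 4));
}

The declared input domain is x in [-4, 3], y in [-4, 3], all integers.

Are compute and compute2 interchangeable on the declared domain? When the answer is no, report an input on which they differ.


Reading the diff, among the changes: same computation, different form.
As a probe, take x=1, y=1: compute runs r := -9 | t := 0 | ((x - r) <= (-(-5))): false | y := -7 | ((y + r) > min(t, 8)): false | t := -14 | result 56; compute2 runs r := -9 | t := 0 | ((x - r) <= (-(-5))): false | y := -7 | ((y + r) > min(t, 8)): false | t := -14 | result 56; both end at 56.
An exhaustive pass over the 64 declared inputs shows identical outputs.
verdict: equivalent


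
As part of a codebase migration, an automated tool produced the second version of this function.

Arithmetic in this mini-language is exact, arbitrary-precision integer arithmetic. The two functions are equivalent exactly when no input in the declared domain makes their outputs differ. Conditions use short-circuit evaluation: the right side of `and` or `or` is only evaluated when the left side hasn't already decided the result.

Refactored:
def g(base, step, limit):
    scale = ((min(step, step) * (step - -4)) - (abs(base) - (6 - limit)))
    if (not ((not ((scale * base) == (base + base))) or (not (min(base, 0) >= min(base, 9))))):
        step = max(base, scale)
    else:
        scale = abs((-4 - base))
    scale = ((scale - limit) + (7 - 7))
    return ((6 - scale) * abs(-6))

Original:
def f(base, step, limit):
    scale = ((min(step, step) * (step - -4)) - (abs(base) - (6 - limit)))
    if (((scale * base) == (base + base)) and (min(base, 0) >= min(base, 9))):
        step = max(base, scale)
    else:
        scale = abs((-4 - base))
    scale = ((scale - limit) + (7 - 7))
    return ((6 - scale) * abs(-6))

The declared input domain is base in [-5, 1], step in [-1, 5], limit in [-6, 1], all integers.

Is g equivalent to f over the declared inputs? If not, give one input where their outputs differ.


Behavior is preserved: although boolean connective usage differs, the outputs never diverge.
One worked example (base=-2, step=-1, limit=0) — f: scale becomes 1; next (((scale * base) == (base + base)) and (min(base, 0) >= min(base, 9))) evaluates to false; next scale becomes 2; next scale becomes 2; next final value 24; g: scale becomes 1; next (not ((not ((scale * base) == (base + base))) or (not (min(base, 0) >= min(base, 9))))) evaluates to false; next scale becomes 2; next scale becomes 2; next final value 24; agreement on 24.
Across all 392 domain points the two functions coincide.
verdict: equivalent


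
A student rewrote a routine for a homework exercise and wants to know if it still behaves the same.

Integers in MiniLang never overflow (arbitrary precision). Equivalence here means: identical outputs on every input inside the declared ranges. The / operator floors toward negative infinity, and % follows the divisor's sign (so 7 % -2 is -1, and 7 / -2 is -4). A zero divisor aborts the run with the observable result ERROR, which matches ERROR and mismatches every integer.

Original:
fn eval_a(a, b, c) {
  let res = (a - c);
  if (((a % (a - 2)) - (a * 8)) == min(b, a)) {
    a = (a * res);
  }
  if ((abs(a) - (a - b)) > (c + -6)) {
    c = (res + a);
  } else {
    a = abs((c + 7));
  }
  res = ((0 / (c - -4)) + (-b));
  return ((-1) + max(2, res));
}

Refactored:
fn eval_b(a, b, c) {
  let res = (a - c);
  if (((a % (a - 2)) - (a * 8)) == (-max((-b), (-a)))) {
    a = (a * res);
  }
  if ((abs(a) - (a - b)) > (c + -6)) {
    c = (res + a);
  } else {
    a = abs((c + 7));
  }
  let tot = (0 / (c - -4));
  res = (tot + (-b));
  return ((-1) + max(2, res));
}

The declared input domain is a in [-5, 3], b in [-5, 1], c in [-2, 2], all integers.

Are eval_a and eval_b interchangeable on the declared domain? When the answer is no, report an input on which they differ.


Although min/max/abs usage differs; local variable names differ; statement counts differ, 315/315 inputs agree.
verdict: equivalent


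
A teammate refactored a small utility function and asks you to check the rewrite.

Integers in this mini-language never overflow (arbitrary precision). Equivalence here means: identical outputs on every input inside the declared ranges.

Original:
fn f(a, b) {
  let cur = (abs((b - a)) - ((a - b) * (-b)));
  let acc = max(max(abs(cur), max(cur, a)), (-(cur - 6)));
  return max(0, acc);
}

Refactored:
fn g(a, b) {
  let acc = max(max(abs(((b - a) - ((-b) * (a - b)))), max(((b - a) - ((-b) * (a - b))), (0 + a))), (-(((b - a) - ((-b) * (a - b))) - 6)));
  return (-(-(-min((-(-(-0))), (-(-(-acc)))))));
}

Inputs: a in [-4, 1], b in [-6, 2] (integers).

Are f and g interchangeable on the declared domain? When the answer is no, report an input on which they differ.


On input a=-4, b=-6, f returns 16 while g returns 20.
verdict: not equivalent; witness: a=-4, b=-6


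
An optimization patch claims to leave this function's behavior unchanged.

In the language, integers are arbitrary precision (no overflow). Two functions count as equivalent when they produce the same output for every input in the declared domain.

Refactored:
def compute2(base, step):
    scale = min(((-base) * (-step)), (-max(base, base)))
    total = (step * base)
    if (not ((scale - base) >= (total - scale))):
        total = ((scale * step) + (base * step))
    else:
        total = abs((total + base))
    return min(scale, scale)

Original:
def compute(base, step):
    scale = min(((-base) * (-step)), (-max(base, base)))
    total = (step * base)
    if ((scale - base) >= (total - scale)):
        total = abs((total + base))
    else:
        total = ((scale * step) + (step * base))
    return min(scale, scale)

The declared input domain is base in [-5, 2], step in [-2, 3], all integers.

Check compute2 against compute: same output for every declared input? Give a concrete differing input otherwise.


Changes here: boolean connective usage differs; the full 48-point sweep finds no disagreement.
verdict: equivalent


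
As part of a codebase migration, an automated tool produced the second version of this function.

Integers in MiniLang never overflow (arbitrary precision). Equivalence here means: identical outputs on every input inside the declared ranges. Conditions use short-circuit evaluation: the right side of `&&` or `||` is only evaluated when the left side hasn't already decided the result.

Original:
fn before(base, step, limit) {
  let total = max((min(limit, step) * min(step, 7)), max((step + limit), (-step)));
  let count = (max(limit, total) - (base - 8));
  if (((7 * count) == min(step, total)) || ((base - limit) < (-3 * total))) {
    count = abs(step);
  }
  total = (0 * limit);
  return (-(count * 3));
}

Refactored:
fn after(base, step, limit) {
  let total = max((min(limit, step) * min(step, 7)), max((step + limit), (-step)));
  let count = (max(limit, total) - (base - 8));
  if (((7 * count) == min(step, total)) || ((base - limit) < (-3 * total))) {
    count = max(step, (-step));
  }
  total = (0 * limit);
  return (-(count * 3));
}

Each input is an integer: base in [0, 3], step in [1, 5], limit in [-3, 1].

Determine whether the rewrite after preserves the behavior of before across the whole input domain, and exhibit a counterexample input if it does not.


Behavior is preserved: although min/max/abs usage differs, the outputs never diverge.
Tracing base=3, step=1, limit=-2: before: total = -1; count = 4; (((7 * count) == min(step, total)) || ((base - limit) < (-3 * total))) -> false; total = 0; return -12 | after: total = -1; count = 4; (((7 * count) == min(step, total)) || ((base - limit) < (-3 * total))) -> false; total = 0; return -12 — matching result -12.
Checked all 100 inputs in the declared domain: the outputs agree on every one.
verdict: equivalent


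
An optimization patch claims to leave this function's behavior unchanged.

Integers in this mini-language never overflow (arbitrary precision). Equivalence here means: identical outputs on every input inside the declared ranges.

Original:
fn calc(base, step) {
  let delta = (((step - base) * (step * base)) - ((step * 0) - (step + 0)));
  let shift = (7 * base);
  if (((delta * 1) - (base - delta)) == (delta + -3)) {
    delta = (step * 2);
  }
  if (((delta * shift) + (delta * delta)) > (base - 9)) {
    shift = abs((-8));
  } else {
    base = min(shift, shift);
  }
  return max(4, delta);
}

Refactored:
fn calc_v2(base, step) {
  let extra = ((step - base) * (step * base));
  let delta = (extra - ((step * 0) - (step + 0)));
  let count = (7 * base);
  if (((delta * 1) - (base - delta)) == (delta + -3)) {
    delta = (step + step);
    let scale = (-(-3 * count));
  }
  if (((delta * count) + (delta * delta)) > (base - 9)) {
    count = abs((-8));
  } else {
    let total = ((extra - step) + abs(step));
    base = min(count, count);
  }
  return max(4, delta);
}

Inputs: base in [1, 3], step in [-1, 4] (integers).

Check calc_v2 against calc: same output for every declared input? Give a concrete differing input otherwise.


Reading the diff, among the changes: constant usage differs; arithmetic usage differs; min/max/abs usage differs; statement counts differ; local variable names differ.
One worked example (base=3, step=1) — calc: delta = -5; shift = 21; (((delta * 1) - (base - delta)) == (delta + -3)) -> false; (((delta * shift) + (delta * delta)) > (base - 9)) -> false; base = 21; return 4; calc_v2: extra = -6; delta = -5; count = 21; (((delta * 1) - (base - delta)) == (delta + -3)) -> false; (((delta * count) + (delta * delta)) > (base - 9)) -> false; total = -6; base = 21; return 4; agreement on 4.
Sweeping the whole domain (18 inputs) finds no disagreement.
verdict: equivalent


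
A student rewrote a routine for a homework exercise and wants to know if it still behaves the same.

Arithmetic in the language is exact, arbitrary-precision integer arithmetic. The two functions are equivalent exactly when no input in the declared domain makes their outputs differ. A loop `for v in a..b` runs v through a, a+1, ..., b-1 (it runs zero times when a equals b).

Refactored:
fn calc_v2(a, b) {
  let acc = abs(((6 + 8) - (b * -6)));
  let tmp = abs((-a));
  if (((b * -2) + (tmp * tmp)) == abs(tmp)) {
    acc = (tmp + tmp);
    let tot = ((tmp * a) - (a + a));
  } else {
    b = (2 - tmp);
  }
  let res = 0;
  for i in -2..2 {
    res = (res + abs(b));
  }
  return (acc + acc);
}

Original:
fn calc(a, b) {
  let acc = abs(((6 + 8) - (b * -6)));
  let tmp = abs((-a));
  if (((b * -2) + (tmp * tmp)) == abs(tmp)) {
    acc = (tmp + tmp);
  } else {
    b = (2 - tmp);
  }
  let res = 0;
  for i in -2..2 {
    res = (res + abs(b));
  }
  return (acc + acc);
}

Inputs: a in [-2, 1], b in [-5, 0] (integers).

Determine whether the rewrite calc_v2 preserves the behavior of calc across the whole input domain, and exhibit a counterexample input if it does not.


Although arithmetic usage differs, plus statement counts differ, plus local variable names differ, 24/24 inputs agree.
verdict: equivalent


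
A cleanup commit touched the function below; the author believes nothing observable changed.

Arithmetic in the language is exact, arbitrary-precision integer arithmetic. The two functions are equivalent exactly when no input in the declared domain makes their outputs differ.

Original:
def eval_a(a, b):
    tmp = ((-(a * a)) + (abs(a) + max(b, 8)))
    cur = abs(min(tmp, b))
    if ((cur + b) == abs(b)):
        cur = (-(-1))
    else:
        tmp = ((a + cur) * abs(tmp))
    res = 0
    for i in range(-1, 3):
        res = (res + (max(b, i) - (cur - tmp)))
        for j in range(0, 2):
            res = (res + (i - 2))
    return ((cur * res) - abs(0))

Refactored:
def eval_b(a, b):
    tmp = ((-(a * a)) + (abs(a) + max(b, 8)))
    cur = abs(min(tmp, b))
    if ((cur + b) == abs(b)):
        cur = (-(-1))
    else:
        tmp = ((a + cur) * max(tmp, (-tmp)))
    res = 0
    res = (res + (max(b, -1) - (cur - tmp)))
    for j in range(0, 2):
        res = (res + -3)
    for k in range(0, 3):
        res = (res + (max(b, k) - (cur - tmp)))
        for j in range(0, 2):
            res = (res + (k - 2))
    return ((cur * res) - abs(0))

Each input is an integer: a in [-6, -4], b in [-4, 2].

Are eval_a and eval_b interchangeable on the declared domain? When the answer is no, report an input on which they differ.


Side by side, the visible changes include: local variable names differ; also loop structure differs; also min/max/abs usage differs; also arithmetic usage differs; also constant usage differs; also statement counts differ.
As a probe, take a=-5, b=2: eval_a runs tmp := -12 | cur := 12 | ((cur + b) == abs(b)): false | tmp := 84 | res := 0 | iter i=-1: | res := 74 | iter j=0: | res := 71 | iter j=1: | res := 68 | iter i=0: | res := 142 | iter j=0: | res := 140 | iter j=1: | res := 138 | iter i=1: | res := 212 | iter j=0: | res := 211 | iter j=1: | res := 210 | iter i=2: | res := 284 | iter j=0: | res := 284 | iter j=1: | res := 284 | result 3408; eval_b runs tmp := -12 | cur := 12 | ((cur + b) == abs(b)): false | tmp := 84 | res := 0 | res := 74 | iter j=0: | res := 71 | iter j=1: | res := 68 | iter k=0: | res := 142 | iter j=0: | res := 140 | iter j=1: | res := 138 | iter k=1: | res := 212 | iter j=0: | res := 211 | iter j=1: | res := 210 | iter k=2: | res := 284 | iter j=0: | res := 284 | iter j=1: | res := 284 | result 3408; both end at 3408.
Every one of the 21 inputs gives matching results.
verdict: equivalent


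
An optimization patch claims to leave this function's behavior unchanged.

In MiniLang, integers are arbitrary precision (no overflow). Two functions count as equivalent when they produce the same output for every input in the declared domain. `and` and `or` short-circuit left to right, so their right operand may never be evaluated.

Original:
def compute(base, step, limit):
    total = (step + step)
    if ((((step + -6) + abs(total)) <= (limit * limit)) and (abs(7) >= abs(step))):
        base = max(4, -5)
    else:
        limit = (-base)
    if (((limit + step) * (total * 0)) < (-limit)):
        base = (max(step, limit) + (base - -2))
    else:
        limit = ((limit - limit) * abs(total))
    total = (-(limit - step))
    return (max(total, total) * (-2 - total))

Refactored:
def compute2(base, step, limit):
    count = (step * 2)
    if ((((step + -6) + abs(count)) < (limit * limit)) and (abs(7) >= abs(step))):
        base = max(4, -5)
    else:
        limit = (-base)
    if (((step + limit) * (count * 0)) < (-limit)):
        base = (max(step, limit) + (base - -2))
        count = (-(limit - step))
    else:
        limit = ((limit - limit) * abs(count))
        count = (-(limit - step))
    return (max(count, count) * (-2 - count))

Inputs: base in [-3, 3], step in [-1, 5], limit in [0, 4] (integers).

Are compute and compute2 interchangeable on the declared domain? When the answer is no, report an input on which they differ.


These are not equivalent — on base=1, step=2, limit=0 the outputs split (-8 vs -15).
compute: total=4, then ((((step + -6) + abs(total)) <= (limit * limit)) and (abs(7) >= abs(step))) is true, then base=4, then (((limit + step) * (total * 0)) < (-limit)) is false, then limit=0, then total=2, then returns -8
compute2: count=4, then ((((step + -6) + abs(count)) < (limit * limit)) and (abs(7) >= abs(step))) is false, then limit=-1, then (((step + limit) * (count * 0)) < (-limit)) is true, then base=5, then count=3, then returns -15
verdict: not equivalent; witness: base=1, step=2, limit=0
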